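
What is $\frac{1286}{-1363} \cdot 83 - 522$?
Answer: $- \frac{818224}{1363} \approx -600.31$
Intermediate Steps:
$\frac{1286}{-1363} \cdot 83 - 522 = 1286 \left(- \frac{1}{1363}\right) 83 - 522 = \left(- \frac{1286}{1363}\right) 83 - 522 = - \frac{106738}{1363} - 522 = - \frac{818224}{1363}$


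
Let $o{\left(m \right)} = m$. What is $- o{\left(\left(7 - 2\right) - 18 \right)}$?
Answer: $13$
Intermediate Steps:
$- o{\left(\left(7 - 2\right) - 18 \right)} = - (\left(7 - 2\right) - 18) = - (5 - 18) = \left(-1\right) \left(-13\right) = 13$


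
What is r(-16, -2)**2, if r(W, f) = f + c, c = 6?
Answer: 16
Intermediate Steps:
r(W, f) = 6 + f (r(W, f) = f + 6 = 6 + f)
r(-16, -2)**2 = (6 - 2)**2 = 4**2 = 16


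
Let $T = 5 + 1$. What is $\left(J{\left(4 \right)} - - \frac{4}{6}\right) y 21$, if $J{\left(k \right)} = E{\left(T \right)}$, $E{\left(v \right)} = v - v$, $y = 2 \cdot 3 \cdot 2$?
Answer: $168$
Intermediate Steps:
$T = 6$
$y = 12$ ($y = 6 \cdot 2 = 12$)
$E{\left(v \right)} = 0$
$J{\left(k \right)} = 0$
$\left(J{\left(4 \right)} - - \frac{4}{6}\right) y 21 = \left(0 - - \frac{4}{6}\right) 12 \cdot 21 = \left(0 - \left(-4\right) \frac{1}{6}\right) 12 \cdot 21 = \left(0 - - \frac{2}{3}\right) 12 \cdot 21 = \left(0 + \frac{2}{3}\right) 12 \cdot 21 = \frac{2}{3} \cdot 12 \cdot 21 = 8 \cdot 21 = 168$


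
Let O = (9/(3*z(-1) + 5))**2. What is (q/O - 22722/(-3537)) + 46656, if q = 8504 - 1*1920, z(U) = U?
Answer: 498584998/10611 ≈ 46988.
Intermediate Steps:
q = 6584 (q = 8504 - 1920 = 6584)
O = 81/4 (O = (9/(3*(-1) + 5))**2 = (9/(-3 + 5))**2 = (9/2)**2 = 81/4 ≈ 20.250)
(q/O - 22722/(-3537)) + 46656 = (6584/(81/4) - 22722/(-3537)) + 46656 = (6584*(4/81) - 22722*(-1/3537)) + 46656 = (26336/81 + 7574/1179) + 46656 = 3518182/10611 + 46656 = 498584998/10611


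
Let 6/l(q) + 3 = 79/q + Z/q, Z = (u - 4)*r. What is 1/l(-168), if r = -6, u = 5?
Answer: -577/1008 ≈ -0.57242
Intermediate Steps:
Z = -6 (Z = (5 - 4)*(-6) = 1*(-6) = -6)
l(q) = 6/(-3 + 73/q) (l(q) = 6/(-3 + (79/q - 6/q)) = 6/(-3 + 73/q))
1/l(-168) = 1/(-6*(-168)/(-73 + 3*(-168))) = 1/(-6*(-168)/(-73 - 504)) = 1/(-6*(-168)/(-577)) = 1/(-6*(-168)*(-1/577)) = 1/(-1008/577) = -577/1008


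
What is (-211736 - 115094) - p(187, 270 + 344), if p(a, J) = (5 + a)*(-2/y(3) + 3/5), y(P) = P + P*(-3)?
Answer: -1635046/5 ≈ -3.2701e+5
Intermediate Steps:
y(P) = -2*P (y(P) = P - 3*P = -2*P)
p(a, J) = 14/3 + 14*a/15 (p(a, J) = (5 + a)*(-2/((-2*3)) + 3/5) = (5 + a)*(-2/(-6) + 3*(⅕)) = (5 + a)*(-2*(-⅙) + ⅗) = (5 + a)*(⅓ + ⅗) = (5 + a)*(14/15) = 14/3 + 14*a/15)
(-211736 - 115094) - p(187, 270 + 344) = (-211736 - 115094) - (14/3 + (14/15)*187) = -326830 - (14/3 + 2618/15) = -326830 - 1*896/5 = -326830 - 896/5 = -1635046/5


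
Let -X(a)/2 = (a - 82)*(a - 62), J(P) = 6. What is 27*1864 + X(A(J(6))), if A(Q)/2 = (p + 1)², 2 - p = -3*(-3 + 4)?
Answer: 50528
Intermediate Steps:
p = 5 (p = 2 - (-3)*(-3 + 4) = 2 - (-3) = 2 - 1*(-3) = 2 + 3 = 5)
A(Q) = 72 (A(Q) = 2*(5 + 1)² = 2*6² = 2*36 = 72)
X(a) = -2*(-82 + a)*(-62 + a) (X(a) = -2*(a - 82)*(a - 62) = -2*(-82 + a)*(-62 + a))
27*1864 + X(A(J(6))) = 27*1864 + (-10168 - 2*72² + 288*72) = 50328 + (-10168 - 2*5184 + 20736) = 50328 + (-10168 - 10368 + 20736) = 50328 + 200 = 50528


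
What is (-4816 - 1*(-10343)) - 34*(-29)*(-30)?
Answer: -24053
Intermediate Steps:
(-4816 - 1*(-10343)) - 34*(-29)*(-30) = (-4816 + 10343) + 986*(-30) = 5527 - 29580 = -24053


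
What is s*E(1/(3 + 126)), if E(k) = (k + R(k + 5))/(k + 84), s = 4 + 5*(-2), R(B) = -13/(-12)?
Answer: -1689/21674 ≈ -0.077927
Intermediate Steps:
R(B) = 13/12 (R(B) = -13*(-1/12) = 13/12)
s = -6 (s = 4 - 10 = -6)
E(k) = (13/12 + k)/(84 + k) (E(k) = (k + 13/12)/(k + 84) = (13/12 + k)/(84 + k))
s*E(1/(3 + 126)) = -6*(13/12 + 1/(3 + 126))/(84 + 1/(3 + 126)) = -6*(13/12 + 1/129)/(84 + 1/129) = -6*563/(10837/129*516) = -774*563/(10837*516) = -6*563/43348 = -1689/21674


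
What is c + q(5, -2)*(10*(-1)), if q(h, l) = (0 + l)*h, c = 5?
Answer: 105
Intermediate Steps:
q(h, l) = h*l (q(h, l) = l*h = h*l)
c + q(5, -2)*(10*(-1)) = 5 + (5*(-2))*(10*(-1)) = 5 - 10*(-10) = 5 + 100 = 105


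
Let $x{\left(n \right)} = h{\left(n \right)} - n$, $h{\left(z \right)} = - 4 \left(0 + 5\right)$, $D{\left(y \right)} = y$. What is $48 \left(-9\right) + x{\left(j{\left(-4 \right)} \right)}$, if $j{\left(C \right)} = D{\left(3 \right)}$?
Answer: $-455$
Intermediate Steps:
$j{\left(C \right)} = 3$
$h{\left(z \right)} = -20$ ($h{\left(z \right)} = \left(-4\right) 5 = -20$)
$x{\left(n \right)} = -20 - n$
$48 \left(-9\right) + x{\left(j{\left(-4 \right)} \right)} = 48 \left(-9\right) - 23 = -432 - 23 = -455$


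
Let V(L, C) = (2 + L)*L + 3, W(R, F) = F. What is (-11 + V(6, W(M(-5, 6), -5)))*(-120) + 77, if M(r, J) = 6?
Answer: -4723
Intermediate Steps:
V(L, C) = 3 + L*(2 + L) (V(L, C) = L*(2 + L) + 3 = 3 + L*(2 + L))
(-11 + V(6, W(M(-5, 6), -5)))*(-120) + 77 = (-11 + (3 + 6**2 + 2*6))*(-120) + 77 = (-11 + (3 + 36 + 12))*(-120) + 77 = (-11 + 51)*(-120) + 77 = 40*(-120) + 77 = -4800 + 77 = -4723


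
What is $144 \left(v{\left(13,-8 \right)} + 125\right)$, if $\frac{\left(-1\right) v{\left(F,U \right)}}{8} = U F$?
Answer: $137808$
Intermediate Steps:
$v{\left(F,U \right)} = - 8 F U$ ($v{\left(F,U \right)} = - 8 U F = - 8 F U$)
$144 \left(v{\left(13,-8 \right)} + 125\right) = 144 \left(\left(-8\right) 13 \left(-8\right) + 125\right) = 144 \left(832 + 125\right) = 144 \cdot 957 = 137808$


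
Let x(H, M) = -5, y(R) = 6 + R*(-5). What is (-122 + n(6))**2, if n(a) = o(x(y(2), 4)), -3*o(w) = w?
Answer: 130321/9 ≈ 14480.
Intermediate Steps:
y(R) = 6 - 5*R
o(w) = -w/3
n(a) = 5/3 (n(a) = -1/3*(-5) = 5/3)
(-122 + n(6))**2 = (-122 + 5/3)**2 = (-361/3)**2 = 130321/9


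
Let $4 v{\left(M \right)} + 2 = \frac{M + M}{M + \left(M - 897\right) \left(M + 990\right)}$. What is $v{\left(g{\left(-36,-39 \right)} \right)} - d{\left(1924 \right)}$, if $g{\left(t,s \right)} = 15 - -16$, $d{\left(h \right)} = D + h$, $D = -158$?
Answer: $- \frac{1561859823}{884155} \approx -1766.5$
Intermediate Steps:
$d{\left(h \right)} = -158 + h$
$g{\left(t,s \right)} = 31$ ($g{\left(t,s \right)} = 15 + 16 = 31$)
$v{\left(M \right)} = - \frac{1}{2} + \frac{M}{2 \left(M + \left(-897 + M\right) \left(990 + M\right)\right)}$ ($v{\left(M \right)} = - \frac{1}{2} + \frac{\left(M + M\right) \frac{1}{M + \left(M - 897\right) \left(M + 990\right)}}{4} = - \frac{1}{2} + \frac{2 M \frac{1}{M + \left(-897 + M\right) \left(990 + M\right)}}{4} = - \frac{1}{2} + \frac{M}{2 \left(M + \left(-897 + M\right) \left(990 + M\right)\right)}$)
$v{\left(g{\left(-36,-39 \right)} \right)} - d{\left(1924 \right)} = \frac{888030 - 31^{2} - 2883}{2 \left(-888030 + 31^{2} + 94 \cdot 31\right)} - \left(-158 + 1924\right) = \frac{888030 - 961 - 2883}{2 \left(-888030 + 961 + 2914\right)} - 1766 = \frac{888030 - 961 - 2883}{2 \left(-884155\right)} - 1766 = \frac{1}{2} \left(- \frac{1}{884155}\right) 884186 - 1766 = - \frac{442093}{884155} - 1766 = - \frac{1561859823}{884155}$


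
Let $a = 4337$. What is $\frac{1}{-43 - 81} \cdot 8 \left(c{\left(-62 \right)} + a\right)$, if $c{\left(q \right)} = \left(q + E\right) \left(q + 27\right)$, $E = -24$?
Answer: $-474$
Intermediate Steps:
$c{\left(q \right)} = \left(-24 + q\right) \left(27 + q\right)$ ($c{\left(q \right)} = \left(q - 24\right) \left(q + 27\right) = \left(-24 + q\right) \left(27 + q\right)$)
$\frac{1}{-43 - 81} \cdot 8 \left(c{\left(-62 \right)} + a\right) = \frac{1}{-43 - 81} \cdot 8 \left(\left(-648 + \left(-62\right)^{2} + 3 \left(-62\right)\right) + 4337\right) = \frac{1}{-124} \cdot 8 \left(\left(-648 + 3844 - 186\right) + 4337\right) = \left(- \frac{1}{124}\right) 8 \left(3010 + 4337\right) = \left(- \frac{2}{31}\right) 7347 = -474$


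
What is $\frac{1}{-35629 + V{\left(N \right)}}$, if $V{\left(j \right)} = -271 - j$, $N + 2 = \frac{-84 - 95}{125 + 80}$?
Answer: $- \frac{205}{7358911} \approx -2.7857 \cdot 10^{-5}$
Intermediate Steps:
$N = - \frac{589}{205}$ ($N = -2 + \frac{-84 - 95}{125 + 80} = -2 - \frac{179}{205} = - \frac{589}{205} \approx -2.8732$)
$\frac{1}{-35629 + V{\left(N \right)}} = \frac{1}{-35629 - \frac{54966}{205}} = \frac{1}{- \frac{7358911}{205}} = - \frac{205}{7358911}$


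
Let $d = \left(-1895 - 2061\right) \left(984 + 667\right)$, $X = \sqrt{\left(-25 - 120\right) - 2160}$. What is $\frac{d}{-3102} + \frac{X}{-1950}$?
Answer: $\frac{3265678}{1551} - \frac{i \sqrt{2305}}{1950} \approx 2105.5 - 0.024621 i$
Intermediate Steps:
$X = i \sqrt{2305}$ ($X = \sqrt{\left(-25 - 120\right) - 2160} = \sqrt{-145 - 2160} = \sqrt{-2305} = i \sqrt{2305} \approx 48.01 i$)
$d = -6531356$ ($d = \left(-3956\right) 1651 = -6531356$)
$\frac{d}{-3102} + \frac{X}{-1950} = - \frac{6531356}{-3102} + \frac{i \sqrt{2305}}{-1950} = \left(-6531356\right) \left(- \frac{1}{3102}\right) + i \sqrt{2305} \left(- \frac{1}{1950}\right) = \frac{3265678}{1551} - \frac{i \sqrt{2305}}{1950}$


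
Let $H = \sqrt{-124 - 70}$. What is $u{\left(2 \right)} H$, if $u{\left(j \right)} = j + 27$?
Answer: $29 i \sqrt{194} \approx 403.92 i$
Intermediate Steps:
$u{\left(j \right)} = 27 + j$
$H = i \sqrt{194}$ ($H = \sqrt{-194} = i \sqrt{194} \approx 13.928 i$)
$u{\left(2 \right)} H = \left(27 + 2\right) i \sqrt{194} = 29 i \sqrt{194}$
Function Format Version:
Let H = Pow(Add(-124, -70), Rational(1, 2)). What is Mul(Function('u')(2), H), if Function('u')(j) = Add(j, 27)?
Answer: Mul(29, I, Pow(194, Rational(1, 2))) ≈ Mul(403.92, I)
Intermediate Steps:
Function('u')(j) = Add(27, j)
H = Mul(I, Pow(194, Rational(1, 2))) (H = Pow(-194, Rational(1, 2)) = Mul(I, Pow(194, Rational(1, 2))) ≈ Mul(13.928, I))
Mul(Function('u')(2), H) = Mul(Add(27, 2), Mul(I, Pow(194, Rational(1, 2)))) = Mul(29, Mul(I, Pow(194, Rational(1, 2)))) = Mul(29, I, Pow(194, Rational(1, 2)))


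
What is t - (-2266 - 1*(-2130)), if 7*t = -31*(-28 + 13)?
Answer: 1417/7 ≈ 202.43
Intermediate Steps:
t = 465/7 (t = (-31*(-28 + 13))/7 = (-31*(-15))/7 = (⅐)*465 = 465/7 ≈ 66.429)
t - (-2266 - 1*(-2130)) = 465/7 - (-2266 - 1*(-2130)) = 465/7 - (-2266 + 2130) = 465/7 - 1*(-136) = 465/7 + 136 = 1417/7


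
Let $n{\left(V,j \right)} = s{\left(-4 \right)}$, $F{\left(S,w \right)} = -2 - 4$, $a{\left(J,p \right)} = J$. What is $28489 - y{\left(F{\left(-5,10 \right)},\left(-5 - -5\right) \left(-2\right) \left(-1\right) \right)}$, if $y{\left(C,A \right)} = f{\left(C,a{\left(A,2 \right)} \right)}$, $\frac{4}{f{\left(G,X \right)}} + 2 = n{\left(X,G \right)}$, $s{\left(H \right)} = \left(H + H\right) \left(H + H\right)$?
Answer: $\frac{883157}{31} \approx 28489.0$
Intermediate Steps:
$F{\left(S,w \right)} = -6$
$s{\left(H \right)} = 4 H^{2}$ ($s{\left(H \right)} = 2 H 2 H = 4 H^{2}$)
$n{\left(V,j \right)} = 64$ ($n{\left(V,j \right)} = 4 \left(-4\right)^{2} = 4 \cdot 16 = 64$)
$f{\left(G,X \right)} = \frac{2}{31}$ ($f{\left(G,X \right)} = \frac{4}{-2 + 64} = \frac{4}{62} = 4 \cdot \frac{1}{62} = \frac{2}{31}$)
$y{\left(C,A \right)} = \frac{2}{31}$
$28489 - y{\left(F{\left(-5,10 \right)},\left(-5 - -5\right) \left(-2\right) \left(-1\right) \right)} = 28489 - \frac{2}{31} = \frac{883157}{31}$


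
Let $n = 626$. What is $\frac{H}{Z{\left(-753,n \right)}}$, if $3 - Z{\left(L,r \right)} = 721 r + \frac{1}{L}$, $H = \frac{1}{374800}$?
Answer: $- \frac{753}{127380006994400} \approx -5.9114 \cdot 10^{-12}$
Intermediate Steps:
$H = \frac{1}{374800} \approx 2.6681 \cdot 10^{-6}$
$Z{\left(L,r \right)} = 3 - \frac{1}{L} - 721 r$ ($Z{\left(L,r \right)} = 3 - \left(721 r + \frac{1}{L}\right) = 3 - \left(\frac{1}{L} + 721 r\right) = 3 - \frac{1}{L} - 721 r$)
$\frac{H}{Z{\left(-753,n \right)}} = \frac{1}{374800 \left(3 - \frac{1}{-753} - 451346\right)} = \frac{1}{374800 \left(3 - - \frac{1}{753} - 451346\right)} = \frac{1}{374800 \left(3 + \frac{1}{753} - 451346\right)} = \frac{1}{374800 \left(- \frac{339861278}{753}\right)} = \frac{1}{374800} \left(- \frac{753}{339861278}\right) = - \frac{753}{127380006994400}$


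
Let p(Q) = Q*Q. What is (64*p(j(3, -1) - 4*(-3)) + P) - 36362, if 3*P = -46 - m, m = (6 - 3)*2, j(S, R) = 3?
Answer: -65938/3 ≈ -21979.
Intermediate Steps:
m = 6 (m = 3*2 = 6)
p(Q) = Q²
P = -52/3 (P = (-46 - 1*6)/3 = (-46 - 6)/3 = (⅓)*(-52) = -52/3 ≈ -17.333)
(64*p(j(3, -1) - 4*(-3)) + P) - 36362 = (64*(3 - 4*(-3))² - 52/3) - 36362 = (64*(3 + 12)² - 52/3) - 36362 = (64*15² - 52/3) - 36362 = (64*225 - 52/3) - 36362 = (14400 - 52/3) - 36362 = 43148/3 - 36362 = -65938/3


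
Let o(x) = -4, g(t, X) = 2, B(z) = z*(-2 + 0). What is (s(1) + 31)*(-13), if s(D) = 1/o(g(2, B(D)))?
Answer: -1599/4 ≈ -399.75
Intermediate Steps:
B(z) = -2*z (B(z) = z*(-2) = -2*z)
s(D) = -1/4 (s(D) = 1/(-4) = -1/4)
(s(1) + 31)*(-13) = (-1/4 + 31)*(-13) = (123/4)*(-13) = -1599/4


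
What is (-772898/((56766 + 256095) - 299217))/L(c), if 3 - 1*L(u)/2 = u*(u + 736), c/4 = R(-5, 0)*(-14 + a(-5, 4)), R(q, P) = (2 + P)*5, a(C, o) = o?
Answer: -386449/1833794532 ≈ -0.00021074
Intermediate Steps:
R(q, P) = 10 + 5*P
c = -400 (c = 4*((10 + 5*0)*(-14 + 4)) = 4*((10 + 0)*(-10)) = 4*(10*(-10)) = 4*(-100) = -400)
L(u) = 6 - 2*u*(736 + u) (L(u) = 6 - 2*u*(u + 736) = 6 - 2*u*(736 + u))
(-772898/((56766 + 256095) - 299217))/L(c) = (-772898/((56766 + 256095) - 299217))/(6 - 1472*(-400) - 2*(-400)²) = (-772898/(312861 - 299217))/(6 + 588800 - 2*160000) = (-772898/13644)/(6 + 588800 - 320000) = -772898*1/13644/268806 = -386449/6822*1/268806 = -386449/1833794532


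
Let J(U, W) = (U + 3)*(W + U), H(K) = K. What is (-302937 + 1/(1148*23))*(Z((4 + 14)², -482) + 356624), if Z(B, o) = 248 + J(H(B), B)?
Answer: -1137358053395024/6601 ≈ -1.7230e+11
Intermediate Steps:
J(U, W) = (3 + U)*(U + W)
Z(B, o) = 248 + 2*B² + 6*B (Z(B, o) = 248 + (B² + 3*B + 3*B + B*B) = 248 + (B² + 3*B + 3*B + B²) = 248 + (2*B² + 6*B) = 248 + 2*B² + 6*B)
(-302937 + 1/(1148*23))*(Z((4 + 14)², -482) + 356624) = (-302937 + 1/(1148*23))*((248 + 2*((4 + 14)²)² + 6*(4 + 14)²) + 356624) = (-302937 + 1/26404)*((248 + 2*(18²)² + 6*18²) + 356624) = (-302937 + 1/26404)*((248 + 2*324² + 6*324) + 356624) = -7998748547*((248 + 2*104976 + 1944) + 356624)/26404 = -7998748547*((248 + 209952 + 1944) + 356624)/26404 = -7998748547*(212144 + 356624)/26404 = -7998748547/26404*568768 = -1137358053395024/6601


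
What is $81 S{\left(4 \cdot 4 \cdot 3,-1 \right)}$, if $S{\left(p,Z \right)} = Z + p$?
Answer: $3807$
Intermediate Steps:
$81 S{\left(4 \cdot 4 \cdot 3,-1 \right)} = 81 \left(-1 + 4 \cdot 4 \cdot 3\right) = 81 \left(-1 + 16 \cdot 3\right) = 81 \left(-1 + 48\right) = 81 \cdot 47 = 3807$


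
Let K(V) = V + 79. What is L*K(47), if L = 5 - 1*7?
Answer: -252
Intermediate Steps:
K(V) = 79 + V
L = -2 (L = 5 - 7 = -2)
L*K(47) = -2*(79 + 47) = -2*126 = -252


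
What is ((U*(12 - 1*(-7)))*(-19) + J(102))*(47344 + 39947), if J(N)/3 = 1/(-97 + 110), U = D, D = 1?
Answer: -409394790/13 ≈ -3.1492e+7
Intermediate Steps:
U = 1
J(N) = 3/13 (J(N) = 3/(-97 + 110) = 3/13)
((U*(12 - 1*(-7)))*(-19) + J(102))*(47344 + 39947) = ((1*(12 - 1*(-7)))*(-19) + 3/13)*(47344 + 39947) = ((1*(12 + 7))*(-19) + 3/13)*87291 = ((1*19)*(-19) + 3/13)*87291 = (19*(-19) + 3/13)*87291 = (-361 + 3/13)*87291 = -4690/13*87291 = -409394790/13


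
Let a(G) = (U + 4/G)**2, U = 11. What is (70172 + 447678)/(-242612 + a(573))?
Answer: -170025172650/79616777099 ≈ -2.1355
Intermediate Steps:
a(G) = (11 + 4/G)**2
(70172 + 447678)/(-242612 + a(573)) = (70172 + 447678)/(-242612 + (4 + 11*573)**2/573**2) = 517850/(-242612 + (4 + 6303)**2/328329) = 517850/(-242612 + (1/328329)*6307**2) = 517850/(-242612 + (1/328329)*39778249) = 517850/(-242612 + 39778249/328329) = 517850/(-79616777099/328329) = 517850*(-328329/79616777099) = -170025172650/79616777099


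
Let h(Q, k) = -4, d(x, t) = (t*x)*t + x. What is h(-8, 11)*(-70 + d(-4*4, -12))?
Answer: 9560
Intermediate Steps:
d(x, t) = x + x*t² (d(x, t) = x*t² + x = x + x*t²)
h(-8, 11)*(-70 + d(-4*4, -12)) = -4*(-70 + (-4*4)*(1 + (-12)²)) = -4*(-70 - 16*(1 + 144)) = -4*(-70 - 16*145) = -4*(-70 - 2320) = -4*(-2390) = 9560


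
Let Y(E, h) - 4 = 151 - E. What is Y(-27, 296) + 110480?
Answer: 110662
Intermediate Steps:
Y(E, h) = 155 - E (Y(E, h) = 4 + (151 - E) = 155 - E)
Y(-27, 296) + 110480 = (155 - 1*(-27)) + 110480 = (155 + 27) + 110480 = 182 + 110480 = 110662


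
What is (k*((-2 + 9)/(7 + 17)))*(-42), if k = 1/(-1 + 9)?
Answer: -49/32 ≈ -1.5313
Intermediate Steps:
k = ⅛ (k = 1/8 = ⅛ ≈ 0.12500)
(k*((-2 + 9)/(7 + 17)))*(-42) = (((-2 + 9)/(7 + 17))/8)*(-42) = ((7/24)/8)*(-42) = ((7*(1/24))/8)*(-42) = ((⅛)*(7/24))*(-42) = (7/192)*(-42) = -49/32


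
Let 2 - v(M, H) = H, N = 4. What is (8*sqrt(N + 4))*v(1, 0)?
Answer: 32*sqrt(2) ≈ 45.255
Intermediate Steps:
v(M, H) = 2 - H
(8*sqrt(N + 4))*v(1, 0) = (8*sqrt(4 + 4))*(2 - 1*0) = (8*sqrt(8))*(2 + 0) = (8*(2*sqrt(2)))*2 = (16*sqrt(2))*2 = 32*sqrt(2)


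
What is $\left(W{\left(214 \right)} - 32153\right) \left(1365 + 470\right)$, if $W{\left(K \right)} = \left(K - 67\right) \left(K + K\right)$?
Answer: $56450105$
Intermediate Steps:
$W{\left(K \right)} = 2 K \left(-67 + K\right)$ ($W{\left(K \right)} = \left(-67 + K\right) 2 K = 2 K \left(-67 + K\right)$)
$\left(W{\left(214 \right)} - 32153\right) \left(1365 + 470\right) = \left(2 \cdot 214 \left(-67 + 214\right) - 32153\right) \left(1365 + 470\right) = \left(2 \cdot 214 \cdot 147 - 32153\right) 1835 = \left(62916 - 32153\right) 1835 = 30763 \cdot 1835 = 56450105$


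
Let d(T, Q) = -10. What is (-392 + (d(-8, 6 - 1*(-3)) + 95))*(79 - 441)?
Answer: 111134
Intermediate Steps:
(-392 + (d(-8, 6 - 1*(-3)) + 95))*(79 - 441) = (-392 + (-10 + 95))*(79 - 441) = (-392 + 85)*(-362) = -307*(-362) = 111134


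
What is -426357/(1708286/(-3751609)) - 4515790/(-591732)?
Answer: 118312212325759657/126355936419 ≈ 9.3634e+5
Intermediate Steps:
-426357/(1708286/(-3751609)) - 4515790/(-591732) = -426357/(1708286*(-1/3751609)) - 4515790*(-1/591732) = -426357/(-1708286/3751609) + 2257895/295866 = -426357*(-3751609/1708286) + 2257895/295866 = 1599524758413/1708286 + 2257895/295866 = 118312212325759657/126355936419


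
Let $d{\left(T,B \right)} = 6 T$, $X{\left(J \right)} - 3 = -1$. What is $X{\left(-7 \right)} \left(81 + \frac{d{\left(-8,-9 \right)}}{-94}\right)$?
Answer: $\frac{7662}{47} \approx 163.02$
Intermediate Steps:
$X{\left(J \right)} = 2$ ($X{\left(J \right)} = 3 - 1 = 2$)
$X{\left(-7 \right)} \left(81 + \frac{d{\left(-8,-9 \right)}}{-94}\right) = 2 \left(81 + \frac{6 \left(-8\right)}{-94}\right) = 2 \left(81 - - \frac{24}{47}\right) = 2 \left(81 + \frac{24}{47}\right) = 2 \cdot \frac{3831}{47} = \frac{7662}{47}$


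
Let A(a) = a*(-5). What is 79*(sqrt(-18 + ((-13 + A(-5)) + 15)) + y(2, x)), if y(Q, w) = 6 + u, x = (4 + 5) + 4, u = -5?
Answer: 316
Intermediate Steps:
x = 13 (x = 9 + 4 = 13)
y(Q, w) = 1 (y(Q, w) = 6 - 5 = 1)
A(a) = -5*a
79*(sqrt(-18 + ((-13 + A(-5)) + 15)) + y(2, x)) = 79*(sqrt(-18 + ((-13 - 5*(-5)) + 15)) + 1) = 79*(sqrt(-18 + ((-13 + 25) + 15)) + 1) = 79*(sqrt(-18 + (12 + 15)) + 1) = 79*(sqrt(-18 + 27) + 1) = 79*(sqrt(9) + 1) = 79*(3 + 1) = 79*4 = 316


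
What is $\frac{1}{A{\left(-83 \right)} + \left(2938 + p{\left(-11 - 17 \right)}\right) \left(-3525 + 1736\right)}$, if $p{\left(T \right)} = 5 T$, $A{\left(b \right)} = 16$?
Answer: $- \frac{1}{5005606} \approx -1.9978 \cdot 10^{-7}$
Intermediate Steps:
$\frac{1}{A{\left(-83 \right)} + \left(2938 + p{\left(-11 - 17 \right)}\right) \left(-3525 + 1736\right)} = \frac{1}{16 + \left(2938 + 5 \left(-11 - 17\right)\right) \left(-3525 + 1736\right)} = \frac{1}{16 + \left(2938 + 5 \left(-11 - 17\right)\right) \left(-1789\right)} = \frac{1}{16 + \left(2938 + 5 \left(-28\right)\right) \left(-1789\right)} = \frac{1}{16 + \left(2938 - 140\right) \left(-1789\right)} = \frac{1}{16 + 2798 \left(-1789\right)} = \frac{1}{16 - 5005622} = \frac{1}{-5005606} = - \frac{1}{5005606}$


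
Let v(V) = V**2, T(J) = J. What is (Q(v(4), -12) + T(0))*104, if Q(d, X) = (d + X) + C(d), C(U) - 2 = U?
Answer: 2288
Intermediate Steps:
C(U) = 2 + U
Q(d, X) = 2 + X + 2*d (Q(d, X) = (d + X) + (2 + d) = (X + d) + (2 + d) = 2 + X + 2*d)
(Q(v(4), -12) + T(0))*104 = ((2 - 12 + 2*4**2) + 0)*104 = ((2 - 12 + 2*16) + 0)*104 = ((2 - 12 + 32) + 0)*104 = (22 + 0)*104 = 22*104 = 2288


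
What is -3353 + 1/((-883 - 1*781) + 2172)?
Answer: -1703323/508 ≈ -3353.0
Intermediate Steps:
-3353 + 1/((-883 - 1*781) + 2172) = -3353 + 1/((-883 - 781) + 2172) = -3353 + 1/(-1664 + 2172) = -3353 + 1/508 = -1703323/508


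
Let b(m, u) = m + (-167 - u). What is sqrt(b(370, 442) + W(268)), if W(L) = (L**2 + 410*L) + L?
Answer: sqrt(181733) ≈ 426.30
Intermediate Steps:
b(m, u) = -167 + m - u
W(L) = L**2 + 411*L
sqrt(b(370, 442) + W(268)) = sqrt((-167 + 370 - 1*442) + 268*(411 + 268)) = sqrt((-167 + 370 - 442) + 268*679) = sqrt(-239 + 181972) = sqrt(181733)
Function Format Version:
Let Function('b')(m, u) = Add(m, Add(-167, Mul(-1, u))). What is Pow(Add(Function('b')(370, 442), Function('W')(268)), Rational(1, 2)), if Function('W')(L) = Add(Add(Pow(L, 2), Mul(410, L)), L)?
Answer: Pow(181733, Rational(1, 2)) ≈ 426.30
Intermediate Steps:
Function('b')(m, u) = Add(-167, m, Mul(-1, u))
Function('W')(L) = Add(Pow(L, 2), Mul(411, L))
Pow(Add(Function('b')(370, 442), Function('W')(268)), Rational(1, 2)) = Pow(Add(Add(-167, 370, Mul(-1, 442)), Mul(268, Add(411, 268))), Rational(1, 2)) = Pow(Add(Add(-167, 370, -442), Mul(268, 679)), Rational(1, 2)) = Pow(Add(-239, 181972), Rational(1, 2)) = Pow(181733, Rational(1, 2))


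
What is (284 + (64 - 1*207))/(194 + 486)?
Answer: 141/680 ≈ 0.20735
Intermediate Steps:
(284 + (64 - 1*207))/(194 + 486) = (284 + (64 - 207))/680 = (284 - 143)*(1/680) = 141*(1/680) = 141/680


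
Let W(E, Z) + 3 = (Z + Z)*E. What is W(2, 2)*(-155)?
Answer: -775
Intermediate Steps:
W(E, Z) = -3 + 2*E*Z (W(E, Z) = -3 + (Z + Z)*E = -3 + (2*Z)*E = -3 + 2*E*Z)
W(2, 2)*(-155) = (-3 + 2*2*2)*(-155) = (-3 + 8)*(-155) = 5*(-155) = -775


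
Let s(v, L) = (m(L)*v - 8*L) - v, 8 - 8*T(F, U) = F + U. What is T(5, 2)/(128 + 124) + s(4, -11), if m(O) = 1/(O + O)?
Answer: 1858763/22176 ≈ 83.819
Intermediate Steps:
T(F, U) = 1 - F/8 - U/8 (T(F, U) = 1 - (F + U)/8 = 1 + (-F/8 - U/8) = 1 - F/8 - U/8)
m(O) = 1/(2*O)
s(v, L) = -v - 8*L + v/(2*L) (s(v, L) = ((1/(2*L))*v - 8*L) - v = (v/(2*L) - 8*L) - v = (-8*L + v/(2*L)) - v = -v - 8*L + v/(2*L))
T(5, 2)/(128 + 124) + s(4, -11) = (1 - 1/8*5 - 1/8*2)/(128 + 124) + (-1*4 - 8*(-11) + (1/2)*4/(-11)) = (1 - 5/8 - 1/4)/252 + (-4 + 88 + (1/2)*4*(-1/11)) = (1/8)*(1/252) + (-4 + 88 - 2/11) = 1/2016 + 922/11 = 1858763/22176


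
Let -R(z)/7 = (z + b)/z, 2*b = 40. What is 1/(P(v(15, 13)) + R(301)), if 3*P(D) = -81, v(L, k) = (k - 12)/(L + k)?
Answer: -43/1482 ≈ -0.029015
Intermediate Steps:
b = 20 (b = (1/2)*40 = 20)
v(L, k) = (-12 + k)/(L + k)
P(D) = -27 (P(D) = (1/3)*(-81) = -27)
R(z) = -7*(20 + z)/z (R(z) = -7*(z + 20)/z = -7*(20 + z)/z)
1/(P(v(15, 13)) + R(301)) = 1/(-27 + (-7 - 140/301)) = 1/(-27 + (-7 - 140*1/301)) = 1/(-27 + (-7 - 20/43)) = 1/(-27 - 321/43) = 1/(-1482/43) = -43/1482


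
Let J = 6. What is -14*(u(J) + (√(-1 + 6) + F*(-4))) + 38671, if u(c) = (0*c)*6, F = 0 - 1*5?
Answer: 38391 - 14*√5 ≈ 38360.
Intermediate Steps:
F = -5 (F = 0 - 5 = -5)
u(c) = 0 (u(c) = 0*6 = 0)
-14*(u(J) + (√(-1 + 6) + F*(-4))) + 38671 = -14*(0 + (√(-1 + 6) - 5*(-4))) + 38671 = -14*(0 + (√5 + 20)) + 38671 = -14*(0 + (20 + √5)) + 38671 = -14*(20 + √5) + 38671 = (-280 - 14*√5) + 38671 = 38391 - 14*√5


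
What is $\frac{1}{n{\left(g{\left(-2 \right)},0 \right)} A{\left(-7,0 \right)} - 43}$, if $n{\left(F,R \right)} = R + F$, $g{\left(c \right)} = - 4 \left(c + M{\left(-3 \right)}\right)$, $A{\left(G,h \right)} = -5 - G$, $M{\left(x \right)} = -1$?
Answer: $- \frac{1}{19} \approx -0.052632$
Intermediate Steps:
$g{\left(c \right)} = 4 - 4 c$ ($g{\left(c \right)} = - 4 \left(c - 1\right) = - 4 \left(-1 + c\right) = 4 - 4 c$)
$n{\left(F,R \right)} = F + R$
$\frac{1}{n{\left(g{\left(-2 \right)},0 \right)} A{\left(-7,0 \right)} - 43} = \frac{1}{\left(\left(4 - -8\right) + 0\right) \left(-5 - -7\right) - 43} = \frac{1}{\left(\left(4 + 8\right) + 0\right) \left(-5 + 7\right) - 43} = \frac{1}{\left(12 + 0\right) 2 - 43} = \frac{1}{12 \cdot 2 - 43} = \frac{1}{24 - 43} = \frac{1}{-19} = - \frac{1}{19}$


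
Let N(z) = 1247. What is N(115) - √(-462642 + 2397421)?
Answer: 1247 - √1934779 ≈ -143.96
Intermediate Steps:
N(115) - √(-462642 + 2397421) = 1247 - √(-462642 + 2397421) = 1247 - √1934779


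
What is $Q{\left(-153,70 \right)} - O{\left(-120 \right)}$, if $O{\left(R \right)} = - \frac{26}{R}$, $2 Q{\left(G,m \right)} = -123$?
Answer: $- \frac{3703}{60} \approx -61.717$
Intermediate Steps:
$Q{\left(G,m \right)} = - \frac{123}{2}$ ($Q{\left(G,m \right)} = \frac{1}{2} \left(-123\right) = - \frac{123}{2}$)
$Q{\left(-153,70 \right)} - O{\left(-120 \right)} = - \frac{123}{2} - - \frac{26}{-120} = - \frac{123}{2} - \left(-26\right) \left(- \frac{1}{120}\right) = - \frac{123}{2} - \frac{13}{60} = - \frac{3703}{60}$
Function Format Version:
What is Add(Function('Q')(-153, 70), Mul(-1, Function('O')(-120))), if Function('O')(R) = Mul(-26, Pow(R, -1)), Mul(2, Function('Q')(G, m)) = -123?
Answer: Rational(-3703, 60) ≈ -61.717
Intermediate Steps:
Function('Q')(G, m) = Rational(-123, 2) (Function('Q')(G, m) = Mul(Rational(1, 2), -123) = Rational(-123, 2))
Add(Function('Q')(-153, 70), Mul(-1, Function('O')(-120))) = Add(Rational(-123, 2), Mul(-1, Mul(-26, Pow(-120, -1)))) = Add(Rational(-123, 2), Mul(-1, Mul(-26, Rational(-1, 120)))) = Add(Rational(-123, 2), Mul(-1, Rational(13, 60))) = Add(Rational(-123, 2), Rational(-13, 60)) = Rational(-3703, 60)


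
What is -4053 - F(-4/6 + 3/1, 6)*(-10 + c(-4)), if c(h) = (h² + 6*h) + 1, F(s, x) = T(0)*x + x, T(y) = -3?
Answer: -4257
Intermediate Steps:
F(s, x) = -2*x (F(s, x) = -3*x + x = -2*x)
c(h) = 1 + h² + 6*h
-4053 - F(-4/6 + 3/1, 6)*(-10 + c(-4)) = -4053 - (-2*6)*(-10 + (1 + (-4)² + 6*(-4))) = -4053 - (-12)*(-10 + (1 + 16 - 24)) = -4053 - (-12)*(-10 - 7) = -4053 - (-12)*(-17) = -4053 - 1*204 = -4053 - 204 = -4257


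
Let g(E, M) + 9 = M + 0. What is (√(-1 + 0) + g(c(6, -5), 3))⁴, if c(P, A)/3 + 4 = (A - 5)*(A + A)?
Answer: (-6 + I)⁴ ≈ 1081.0 - 840.0*I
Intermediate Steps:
c(P, A) = -12 + 6*A*(-5 + A) (c(P, A) = -12 + 3*((A - 5)*(A + A)) = -12 + 3*((-5 + A)*(2*A)) = -12 + 3*(2*A*(-5 + A)) = -12 + 6*A*(-5 + A))
g(E, M) = -9 + M (g(E, M) = -9 + (M + 0) = -9 + M)
(√(-1 + 0) + g(c(6, -5), 3))⁴ = (√(-1 + 0) + (-9 + 3))⁴ = (√(-1) - 6)⁴ = (I - 6)⁴ = (-6 + I)⁴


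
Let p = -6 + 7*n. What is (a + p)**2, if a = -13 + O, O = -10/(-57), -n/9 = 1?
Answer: 21752896/3249 ≈ 6695.3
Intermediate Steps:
n = -9 (n = -9*1 = -9)
O = 10/57 (O = -10*(-1/57) = 10/57 ≈ 0.17544)
a = -731/57 (a = -13 + 10/57 = -731/57 ≈ -12.825)
p = -69 (p = -6 + 7*(-9) = -6 - 63 = -69)
(a + p)**2 = (-731/57 - 69)**2 = (-4664/57)**2 = 21752896/3249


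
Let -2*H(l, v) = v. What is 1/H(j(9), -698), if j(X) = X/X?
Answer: 1/349 ≈ 0.0028653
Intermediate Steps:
j(X) = 1
H(l, v) = -v/2
1/H(j(9), -698) = 1/(-1/2*(-698)) = 1/349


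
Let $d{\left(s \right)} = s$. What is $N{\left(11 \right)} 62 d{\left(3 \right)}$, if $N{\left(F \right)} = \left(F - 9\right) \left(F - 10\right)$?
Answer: $372$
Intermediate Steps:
$N{\left(F \right)} = \left(-10 + F\right) \left(-9 + F\right)$ ($N{\left(F \right)} = \left(-9 + F\right) \left(-10 + F\right) = \left(-10 + F\right) \left(-9 + F\right)$)
$N{\left(11 \right)} 62 d{\left(3 \right)} = \left(90 + 11^{2} - 209\right) 62 \cdot 3 = \left(90 + 121 - 209\right) 62 \cdot 3 = 2 \cdot 62 \cdot 3 = 124 \cdot 3 = 372$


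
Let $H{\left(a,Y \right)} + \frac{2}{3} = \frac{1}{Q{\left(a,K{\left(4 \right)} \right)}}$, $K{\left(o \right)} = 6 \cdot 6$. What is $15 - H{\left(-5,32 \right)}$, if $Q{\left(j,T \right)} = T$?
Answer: $\frac{563}{36} \approx 15.639$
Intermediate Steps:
$K{\left(o \right)} = 36$
$H{\left(a,Y \right)} = - \frac{23}{36}$ ($H{\left(a,Y \right)} = - \frac{2}{3} + \frac{1}{36} = - \frac{23}{36}$)
$15 - H{\left(-5,32 \right)} = 15 - - \frac{23}{36} = 15 + \frac{23}{36} = \frac{563}{36}$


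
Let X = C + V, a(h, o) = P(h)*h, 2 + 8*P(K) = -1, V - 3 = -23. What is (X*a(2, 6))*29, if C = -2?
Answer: 957/2 ≈ 478.50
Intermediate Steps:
V = -20 (V = 3 - 23 = -20)
P(K) = -3/8 (P(K) = -¼ + (⅛)*(-1) = -¼ - ⅛ = -3/8)
a(h, o) = -3*h/8
X = -22 (X = -2 - 20 = -22)
(X*a(2, 6))*29 = -(-33)*2/4*29 = -22*(-¾)*29 = (33/2)*29 = 957/2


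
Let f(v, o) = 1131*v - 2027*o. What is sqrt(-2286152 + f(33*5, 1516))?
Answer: I*sqrt(5172469) ≈ 2274.3*I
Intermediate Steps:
f(v, o) = -2027*o + 1131*v
sqrt(-2286152 + f(33*5, 1516)) = sqrt(-2286152 + (-2027*1516 + 1131*(33*5))) = sqrt(-2286152 + (-3072932 + 1131*165)) = sqrt(-2286152 + (-3072932 + 186615)) = sqrt(-2286152 - 2886317) = sqrt(-5172469) = I*sqrt(5172469)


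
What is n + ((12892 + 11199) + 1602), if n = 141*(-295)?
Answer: -15902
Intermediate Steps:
n = -41595
n + ((12892 + 11199) + 1602) = -41595 + ((12892 + 11199) + 1602) = -41595 + (24091 + 1602) = -41595 + 25693 = -15902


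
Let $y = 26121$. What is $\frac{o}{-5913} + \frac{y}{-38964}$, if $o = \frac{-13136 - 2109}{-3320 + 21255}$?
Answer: $- \frac{10860898165}{16204387284} \approx -0.67024$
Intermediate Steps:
$o = - \frac{3049}{3587}$ ($o = - \frac{15245}{17935} = \left(-15245\right) \frac{1}{17935} = - \frac{3049}{3587} \approx -0.85001$)
$\frac{o}{-5913} + \frac{y}{-38964} = - \frac{3049}{3587 \left(-5913\right)} + \frac{26121}{-38964} = \left(- \frac{3049}{3587}\right) \left(- \frac{1}{5913}\right) + 26121 \left(- \frac{1}{38964}\right) = \frac{3049}{21209931} - \frac{8707}{12988} = - \frac{10860898165}{16204387284}$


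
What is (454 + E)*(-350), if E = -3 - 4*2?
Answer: -155050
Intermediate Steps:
E = -11 (E = -3 - 8 = -11)
(454 + E)*(-350) = (454 - 11)*(-350) = 443*(-350) = -155050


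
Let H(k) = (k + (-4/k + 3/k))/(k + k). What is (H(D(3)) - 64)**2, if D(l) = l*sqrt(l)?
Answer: 2941225/729 ≈ 4034.6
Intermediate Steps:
D(l) = l**(3/2)
H(k) = (k - 1/k)/(2*k) (H(k) = (k - 1/k)/((2*k)) = (k - 1/k)*(1/(2*k)) = (k - 1/k)/(2*k))
(H(D(3)) - 64)**2 = ((-1 + (3**(3/2))**2)/(2*(3**(3/2))**2) - 64)**2 = ((-1 + (3*sqrt(3))**2)/(2*(3*sqrt(3))**2) - 64)**2 = ((1/2)*(1/27)*(-1 + 27) - 64)**2 = ((1/2)*(1/27)*26 - 64)**2 = (13/27 - 64)**2 = (-1715/27)**2 = 2941225/729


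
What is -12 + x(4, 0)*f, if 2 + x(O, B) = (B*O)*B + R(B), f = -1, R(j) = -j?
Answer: -10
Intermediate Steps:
x(O, B) = -2 - B + O*B² (x(O, B) = -2 + ((B*O)*B - B) = -2 + (O*B² - B) = -2 + (-B + O*B²) = -2 - B + O*B²)
-12 + x(4, 0)*f = -12 + (-2 - 1*0 + 4*0²)*(-1) = -12 + (-2 + 0 + 4*0)*(-1) = -12 + (-2 + 0 + 0)*(-1) = -12 - 2*(-1) = -12 + 2 = -10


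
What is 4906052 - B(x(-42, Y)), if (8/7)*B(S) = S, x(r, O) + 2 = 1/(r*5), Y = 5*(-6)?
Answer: 1177452901/240 ≈ 4.9061e+6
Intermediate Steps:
Y = -30
x(r, O) = -2 + 1/(5*r) (x(r, O) = -2 + 1/(r*5) = -2 + 1/(5*r))
B(S) = 7*S/8
4906052 - B(x(-42, Y)) = 4906052 - 7*(-2 + (⅕)/(-42))/8 = 4906052 - 7*(-2 + (⅕)*(-1/42))/8 = 4906052 - 7*(-2 - 1/210)/8 = 4906052 - 7*(-421)/(8*210) = 4906052 - 1*(-421/240) = 4906052 + 421/240 = 1177452901/240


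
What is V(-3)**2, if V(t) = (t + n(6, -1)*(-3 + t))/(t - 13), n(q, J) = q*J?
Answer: 1089/256 ≈ 4.2539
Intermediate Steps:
n(q, J) = J*q
V(t) = (18 - 5*t)/(-13 + t) (V(t) = (t + (-1*6)*(-3 + t))/(t - 13) = (t - 6*(-3 + t))/(-13 + t) = (t + (18 - 6*t))/(-13 + t) = (18 - 5*t)/(-13 + t))
V(-3)**2 = ((18 - 5*(-3))/(-13 - 3))**2 = ((18 + 15)/(-16))**2 = (-1/16*33)**2 = (-33/16)**2 = 1089/256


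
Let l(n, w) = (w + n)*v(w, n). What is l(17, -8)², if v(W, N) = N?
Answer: 23409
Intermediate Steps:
l(n, w) = n*(n + w) (l(n, w) = (w + n)*n = (n + w)*n = n*(n + w))
l(17, -8)² = (17*(17 - 8))² = (17*9)² = 153² = 23409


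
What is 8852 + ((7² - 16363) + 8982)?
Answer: 1520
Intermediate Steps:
8852 + ((7² - 16363) + 8982) = 8852 + ((49 - 16363) + 8982) = 8852 + (-16314 + 8982) = 8852 - 7332 = 1520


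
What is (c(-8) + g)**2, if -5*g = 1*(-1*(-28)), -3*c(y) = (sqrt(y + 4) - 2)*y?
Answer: 6832/75 - 5248*I/45 ≈ 91.093 - 116.62*I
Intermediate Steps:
c(y) = -y*(-2 + sqrt(4 + y))/3 (c(y) = -(sqrt(y + 4) - 2)*y/3 = -(sqrt(4 + y) - 2)*y/3 = -(-2 + sqrt(4 + y))*y/3 = -y*(-2 + sqrt(4 + y))/3)
g = -28/5 (g = -(-1*(-28))/5 = -28/5 ≈ -5.6000)
(c(-8) + g)**2 = ((1/3)*(-8)*(2 - sqrt(4 - 8)) - 28/5)**2 = ((1/3)*(-8)*(2 - sqrt(-4)) - 28/5)**2 = ((1/3)*(-8)*(2 - 2*I) - 28/5)**2 = ((-16/3 + 16*I/3) - 28/5)**2 = (-164/15 + 16*I/3)**2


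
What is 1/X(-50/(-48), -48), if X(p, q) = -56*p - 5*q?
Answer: 3/545 ≈ 0.0055046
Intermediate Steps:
1/X(-50/(-48), -48) = 1/(-(-2800)/(-48) - 5*(-48)) = 1/(-(-2800)*(-1)/48 + 240) = 1/(-56*25/24 + 240) = 1/(-175/3 + 240) = 1/(545/3) = 3/545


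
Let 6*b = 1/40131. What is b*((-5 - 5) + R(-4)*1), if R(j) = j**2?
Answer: 1/40131 ≈ 2.4918e-5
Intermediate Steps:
b = 1/240786 (b = (1/6)/40131 = (1/6)*(1/40131) = 1/240786 ≈ 4.1531e-6)
b*((-5 - 5) + R(-4)*1) = ((-5 - 5) + (-4)**2*1)/240786 = (-10 + 16*1)/240786 = (-10 + 16)/240786 = (1/240786)*6 = 1/40131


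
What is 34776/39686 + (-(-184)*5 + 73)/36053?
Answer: 646593663/715399679 ≈ 0.90382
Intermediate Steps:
34776/39686 + (-(-184)*5 + 73)/36053 = 34776*(1/39686) + (-8*(-115) + 73)*(1/36053) = 17388/19843 + (920 + 73)*(1/36053) = 17388/19843 + 993*(1/36053) = 17388/19843 + 993/36053 = 646593663/715399679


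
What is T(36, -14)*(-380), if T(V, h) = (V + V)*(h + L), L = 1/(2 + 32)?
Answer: 6498000/17 ≈ 3.8224e+5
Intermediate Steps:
L = 1/34 ≈ 0.029412
T(V, h) = 2*V*(1/34 + h) (T(V, h) = (V + V)*(h + 1/34) = (2*V)*(1/34 + h) = 2*V*(1/34 + h))
T(36, -14)*(-380) = ((1/17)*36*(1 + 34*(-14)))*(-380) = ((1/17)*36*(1 - 476))*(-380) = ((1/17)*36*(-475))*(-380) = -17100/17*(-380) = 6498000/17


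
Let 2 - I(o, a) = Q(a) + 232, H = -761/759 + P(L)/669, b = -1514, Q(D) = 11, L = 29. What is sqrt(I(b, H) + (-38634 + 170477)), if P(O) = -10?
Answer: sqrt(131602) ≈ 362.77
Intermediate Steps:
H = -57411/56419 (H = -761/759 - 10/669 = -57411/56419 ≈ -1.0176)
I(o, a) = -241 (I(o, a) = 2 - (11 + 232) = 2 - 1*243 = 2 - 243 = -241)
sqrt(I(b, H) + (-38634 + 170477)) = sqrt(-241 + (-38634 + 170477)) = sqrt(-241 + 131843) = sqrt(131602)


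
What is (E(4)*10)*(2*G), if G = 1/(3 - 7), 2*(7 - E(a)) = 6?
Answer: -20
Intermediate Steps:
E(a) = 4 (E(a) = 7 - ½*6 = 7 - 3 = 4)
G = -¼ (G = 1/(-4) = -¼ ≈ -0.25000)
(E(4)*10)*(2*G) = (4*10)*(2*(-¼)) = 40*(-½) = -20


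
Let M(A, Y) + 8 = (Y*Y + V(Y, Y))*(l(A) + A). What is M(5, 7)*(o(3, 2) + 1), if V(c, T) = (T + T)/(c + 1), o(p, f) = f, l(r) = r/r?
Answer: 1779/2 ≈ 889.50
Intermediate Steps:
l(r) = 1
V(c, T) = 2*T/(1 + c) (V(c, T) = (2*T)/(1 + c) = 2*T/(1 + c))
M(A, Y) = -8 + (1 + A)*(Y² + 2*Y/(1 + Y)) (M(A, Y) = -8 + (Y*Y + 2*Y/(1 + Y))*(1 + A) = -8 + (Y² + 2*Y/(1 + Y))*(1 + A) = -8 + (1 + A)*(Y² + 2*Y/(1 + Y)))
M(5, 7)*(o(3, 2) + 1) = ((2*7 + (1 + 7)*(-8 + 7² + 5*7²) + 2*5*7)/(1 + 7))*(2 + 1) = ((14 + 8*(-8 + 49 + 5*49) + 70)/8)*3 = ((14 + 8*(-8 + 49 + 245) + 70)/8)*3 = ((14 + 8*286 + 70)/8)*3 = ((14 + 2288 + 70)/8)*3 = ((⅛)*2372)*3 = (593/2)*3 = 1779/2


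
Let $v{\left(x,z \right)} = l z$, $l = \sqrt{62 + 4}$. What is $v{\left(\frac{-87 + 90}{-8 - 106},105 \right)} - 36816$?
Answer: $-36816 + 105 \sqrt{66} \approx -35963.0$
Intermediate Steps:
$l = \sqrt{66} \approx 8.124$
$v{\left(x,z \right)} = z \sqrt{66}$ ($v{\left(x,z \right)} = \sqrt{66} z = z \sqrt{66}$)
$v{\left(\frac{-87 + 90}{-8 - 106},105 \right)} - 36816 = 105 \sqrt{66} - 36816 = -36816 + 105 \sqrt{66}$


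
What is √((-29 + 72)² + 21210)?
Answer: √23059 ≈ 151.85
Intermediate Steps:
√((-29 + 72)² + 21210) = √(43² + 21210) = √(1849 + 21210) = √23059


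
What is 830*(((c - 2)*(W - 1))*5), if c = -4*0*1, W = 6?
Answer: -41500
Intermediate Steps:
c = 0 (c = 0*1 = 0)
830*(((c - 2)*(W - 1))*5) = 830*(((0 - 2)*(6 - 1))*5) = 830*(-2*5*5) = 830*(-10*5) = 830*(-50) = -41500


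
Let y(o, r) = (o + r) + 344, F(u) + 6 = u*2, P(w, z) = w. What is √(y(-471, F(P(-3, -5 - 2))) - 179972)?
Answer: I*√180111 ≈ 424.4*I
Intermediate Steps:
F(u) = -6 + 2*u (F(u) = -6 + u*2 = -6 + 2*u)
y(o, r) = 344 + o + r
√(y(-471, F(P(-3, -5 - 2))) - 179972) = √((344 - 471 + (-6 + 2*(-3))) - 179972) = √((344 - 471 + (-6 - 6)) - 179972) = √((344 - 471 - 12) - 179972) = √(-139 - 179972) = √(-180111) = I*√180111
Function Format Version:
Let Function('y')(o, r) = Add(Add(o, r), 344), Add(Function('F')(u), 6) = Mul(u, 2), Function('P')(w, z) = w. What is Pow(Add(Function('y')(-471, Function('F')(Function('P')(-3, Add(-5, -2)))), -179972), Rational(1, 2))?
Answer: Mul(I, Pow(180111, Rational(1, 2))) ≈ Mul(424.40, I)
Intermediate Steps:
Function('F')(u) = Add(-6, Mul(2, u)) (Function('F')(u) = Add(-6, Mul(u, 2)) = Add(-6, Mul(2, u)))
Function('y')(o, r) = Add(344, o, r)
Pow(Add(Function('y')(-471, Function('F')(Function('P')(-3, Add(-5, -2)))), -179972), Rational(1, 2)) = Pow(Add(Add(344, -471, Add(-6, Mul(2, -3))), -179972), Rational(1, 2)) = Pow(Add(Add(344, -471, Add(-6, -6)), -179972), Rational(1, 2)) = Pow(Add(Add(344, -471, -12), -179972), Rational(1, 2)) = Pow(Add(-139, -179972), Rational(1, 2)) = Pow(-180111, Rational(1, 2)) = Mul(I, Pow(180111, Rational(1, 2)))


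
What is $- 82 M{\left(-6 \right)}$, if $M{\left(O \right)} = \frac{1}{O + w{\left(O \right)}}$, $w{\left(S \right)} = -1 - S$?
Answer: $82$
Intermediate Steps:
$M{\left(O \right)} = -1$ ($M{\left(O \right)} = \frac{1}{O - \left(1 + O\right)} = \frac{1}{-1} = -1$)
$- 82 M{\left(-6 \right)} = - 82 \left(-1\right) = \left(-1\right) \left(-82\right) = 82$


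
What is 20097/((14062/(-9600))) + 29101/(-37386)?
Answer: -3606667530731/262860966 ≈ -13721.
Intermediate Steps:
20097/((14062/(-9600))) + 29101/(-37386) = 20097/((14062*(-1/9600))) + 29101*(-1/37386) = 20097/(-7031/4800) - 29101/37386 = 20097*(-4800/7031) - 29101/37386 = -96465600/7031 - 29101/37386 = -3606667530731/262860966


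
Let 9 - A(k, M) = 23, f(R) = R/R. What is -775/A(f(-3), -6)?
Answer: 775/14 ≈ 55.357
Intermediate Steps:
f(R) = 1
A(k, M) = -14 (A(k, M) = 9 - 1*23 = 9 - 23 = -14)
-775/A(f(-3), -6) = -775/(-14) = -775*(-1/14) = 775/14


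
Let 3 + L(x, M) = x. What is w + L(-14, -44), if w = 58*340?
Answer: 19703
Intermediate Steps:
w = 19720
L(x, M) = -3 + x
w + L(-14, -44) = 19720 + (-3 - 14) = 19720 - 17 = 19703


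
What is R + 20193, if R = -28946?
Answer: -8753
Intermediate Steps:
R + 20193 = -28946 + 20193 = -8753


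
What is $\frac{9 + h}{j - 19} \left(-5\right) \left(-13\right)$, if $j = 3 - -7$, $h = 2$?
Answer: $- \frac{715}{9} \approx -79.444$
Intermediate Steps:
$j = 10$ ($j = 3 + 7 = 10$)
$\frac{9 + h}{j - 19} \left(-5\right) \left(-13\right) = \frac{9 + 2}{10 - 19} \left(-5\right) \left(-13\right) = \frac{11}{-9} \left(-5\right) \left(-13\right) = 11 \left(- \frac{1}{9}\right) \left(-5\right) \left(-13\right) = \left(- \frac{11}{9}\right) \left(-5\right) \left(-13\right) = \frac{55}{9} \left(-13\right) = - \frac{715}{9}$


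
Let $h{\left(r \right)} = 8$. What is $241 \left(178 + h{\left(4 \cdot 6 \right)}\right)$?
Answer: $44826$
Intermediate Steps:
$241 \left(178 + h{\left(4 \cdot 6 \right)}\right) = 241 \left(178 + 8\right) = 241 \cdot 186 = 44826$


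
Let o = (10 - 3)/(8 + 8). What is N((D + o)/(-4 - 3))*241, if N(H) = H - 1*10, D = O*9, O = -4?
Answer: -132791/112 ≈ -1185.6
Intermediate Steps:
o = 7/16 ≈ 0.43750
D = -36 (D = -4*9 = -36)
N(H) = -10 + H (N(H) = H - 10 = -10 + H)
N((D + o)/(-4 - 3))*241 = (-10 + (-36 + 7/16)/(-4 - 3))*241 = (-10 - 569/16/(-7))*241 = (-10 - 569/16*(-⅐))*241 = (-10 + 569/112)*241 = -551/112*241 = -132791/112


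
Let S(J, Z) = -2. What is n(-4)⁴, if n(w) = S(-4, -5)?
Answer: 16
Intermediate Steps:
n(w) = -2
n(-4)⁴ = (-2)⁴ = 16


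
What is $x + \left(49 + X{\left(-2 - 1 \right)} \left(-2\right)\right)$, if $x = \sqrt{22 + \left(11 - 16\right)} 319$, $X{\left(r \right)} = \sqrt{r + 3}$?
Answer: $49 + 319 \sqrt{17} \approx 1364.3$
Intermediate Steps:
$X{\left(r \right)} = \sqrt{3 + r}$
$x = 319 \sqrt{17}$ ($x = \sqrt{22 + \left(11 - 16\right)} 319 = \sqrt{22 - 5} \cdot 319 = \sqrt{17} \cdot 319 = 319 \sqrt{17} \approx 1315.3$)
$x + \left(49 + X{\left(-2 - 1 \right)} \left(-2\right)\right) = 319 \sqrt{17} + \left(49 + \sqrt{3 - 3} \left(-2\right)\right) = 319 \sqrt{17} + \left(49 + \sqrt{0} \left(-2\right)\right) = 319 \sqrt{17} + \left(49 + 0 \left(-2\right)\right) = 319 \sqrt{17} + \left(49 + 0\right) = 319 \sqrt{17} + 49 = 49 + 319 \sqrt{17}$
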